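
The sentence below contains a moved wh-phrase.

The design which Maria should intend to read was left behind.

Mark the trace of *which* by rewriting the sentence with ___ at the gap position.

The design which Maria should intend to read ___ was left behind.

The filler 'which' is interpreted as the direct object of 'read'. The gap is right after 'read'.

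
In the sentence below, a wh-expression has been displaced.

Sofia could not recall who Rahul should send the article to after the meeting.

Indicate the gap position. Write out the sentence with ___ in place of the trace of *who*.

Sofia could not recall who Rahul should send the article to ___ after the meeting.

Before movement: Rahul should send the article to who after the meeting.
'who' is the object of the preposition 'to' (recipient of 'send'). The gap is right after 'to'.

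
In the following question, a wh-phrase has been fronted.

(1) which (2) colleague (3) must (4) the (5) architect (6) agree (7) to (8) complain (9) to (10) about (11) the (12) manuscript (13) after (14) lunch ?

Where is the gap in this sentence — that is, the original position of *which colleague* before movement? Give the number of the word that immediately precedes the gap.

9

In situ: The architect must agree to complain to which colleague about the manuscript after lunch.
'which colleague' is the object of the preposition 'to'. Fronting leaves a gap immediately after 'to':
Which colleague must the architect agree to complain to ___ about the manuscript after lunch?
'to' is word 9.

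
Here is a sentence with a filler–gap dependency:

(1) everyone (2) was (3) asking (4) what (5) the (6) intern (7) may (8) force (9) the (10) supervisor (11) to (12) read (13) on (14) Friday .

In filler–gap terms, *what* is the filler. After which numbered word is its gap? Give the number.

12

Pre-movement form: The intern may force the supervisor to read what on Friday.
'what' is the direct object of 'read'. Fronting leaves a gap immediately after 'read':
Everyone was asking what the intern may force the supervisor to read ___ on Friday.
'read' is word 12.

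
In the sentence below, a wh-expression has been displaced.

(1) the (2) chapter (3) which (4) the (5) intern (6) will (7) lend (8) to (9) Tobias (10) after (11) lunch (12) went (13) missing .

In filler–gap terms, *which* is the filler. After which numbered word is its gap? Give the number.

'which' functions as the direct object of 'lend'. Fronting leaves a gap immediately after 'lend':
The chapter which the intern will lend ___ to Tobias after lunch went missing.
'lend' is word 7.

7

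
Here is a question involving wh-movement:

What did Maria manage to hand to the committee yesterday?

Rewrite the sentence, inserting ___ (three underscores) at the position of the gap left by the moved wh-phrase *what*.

What did Maria manage to hand ___ to the committee yesterday?

Underlying clause: Maria did manage to hand what to the committee yesterday.
'what' functions as the direct object of 'hand'. The gap is right after 'hand'.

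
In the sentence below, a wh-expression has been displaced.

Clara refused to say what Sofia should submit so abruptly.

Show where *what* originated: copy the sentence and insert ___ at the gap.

Clara refused to say what Sofia should submit ___ so abruptly.

Underlying clause: Sofia should submit what so abruptly.
'what' is the direct object of 'submit'. The gap is right after 'submit'.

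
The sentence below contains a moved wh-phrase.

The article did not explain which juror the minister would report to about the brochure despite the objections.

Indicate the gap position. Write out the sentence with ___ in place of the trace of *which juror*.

In situ: The minister would report to which juror about the brochure despite the objections.
'which juror' functions as the object of the preposition 'to'. The gap is right after 'to'.

The article did not explain which juror the minister would report to ___ about the brochure despite the objections.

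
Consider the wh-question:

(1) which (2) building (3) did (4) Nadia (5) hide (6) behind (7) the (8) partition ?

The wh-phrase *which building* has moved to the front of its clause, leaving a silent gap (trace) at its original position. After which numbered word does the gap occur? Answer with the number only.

5

Before movement: Nadia did hide which building behind the partition.
'which building' is the direct object of 'hide'. Wh-movement fronts it, leaving a gap right after 'hide':
Which building did Nadia hide ___ behind the partition?
'hide' is word 5.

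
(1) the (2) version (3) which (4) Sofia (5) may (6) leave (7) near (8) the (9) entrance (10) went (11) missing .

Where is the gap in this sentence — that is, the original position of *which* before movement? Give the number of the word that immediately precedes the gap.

'which' is the direct object of 'leave'. Wh-movement fronts it, leaving a gap right after 'leave':
The version which Sofia may leave ___ near the entrance went missing.
'leave' is word 6.

6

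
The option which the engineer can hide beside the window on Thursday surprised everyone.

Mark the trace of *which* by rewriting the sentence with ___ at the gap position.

'which' is the direct object of 'hide'. The gap is right after 'hide'.

The option which the engineer can hide ___ beside the window on Thursday surprised everyone.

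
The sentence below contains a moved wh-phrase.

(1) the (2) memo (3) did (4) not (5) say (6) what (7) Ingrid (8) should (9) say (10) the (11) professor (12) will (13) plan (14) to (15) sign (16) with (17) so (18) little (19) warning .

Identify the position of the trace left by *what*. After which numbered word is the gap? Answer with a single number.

15

Pre-movement form: Ingrid should say the professor will plan to sign what with so little warning.
'what' functions as the direct object of 'sign'. It moves to the left edge, and the trace sits right after 'sign':
The memo did not say what Ingrid should say the professor will plan to sign ___ with so little warning.
'sign' is word 15.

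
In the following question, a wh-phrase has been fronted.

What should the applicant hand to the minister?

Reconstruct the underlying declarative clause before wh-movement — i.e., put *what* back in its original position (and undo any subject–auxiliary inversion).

'what' is the direct object of 'hand'. Fronting leaves a gap immediately after 'hand':
What should the applicant hand ___ to the minister?

The applicant should hand what to the minister.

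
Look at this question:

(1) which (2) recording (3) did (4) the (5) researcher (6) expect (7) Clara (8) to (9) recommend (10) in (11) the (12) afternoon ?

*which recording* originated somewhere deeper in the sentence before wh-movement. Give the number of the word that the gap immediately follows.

Before movement: The researcher did expect Clara to recommend which recording in the afternoon.
'which recording' functions as the direct object of 'recommend'. It moves to the left edge, and the trace sits right after 'recommend':
Which recording did the researcher expect Clara to recommend ___ in the afternoon?
'recommend' is word 9.

9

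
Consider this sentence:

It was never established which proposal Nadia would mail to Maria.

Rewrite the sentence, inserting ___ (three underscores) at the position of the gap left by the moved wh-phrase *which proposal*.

In situ: Nadia would mail which proposal to Maria.
The filler 'which proposal' is interpreted as the direct object of 'mail'. The gap is right after 'mail'.

It was never established which proposal Nadia would mail ___ to Maria.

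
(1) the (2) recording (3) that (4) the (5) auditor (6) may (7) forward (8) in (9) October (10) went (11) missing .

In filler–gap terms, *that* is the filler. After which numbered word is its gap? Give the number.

'that' functions as the direct object of 'forward'. Fronting leaves a gap immediately after 'forward':
The recording that the auditor may forward ___ in October went missing.
'forward' is word 7.

7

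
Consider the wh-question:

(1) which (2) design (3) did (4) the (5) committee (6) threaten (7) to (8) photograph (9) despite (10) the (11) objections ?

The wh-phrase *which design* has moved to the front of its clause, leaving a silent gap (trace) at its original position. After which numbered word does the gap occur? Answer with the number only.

Pre-movement form: The committee did threaten to photograph which design despite the objections.
'which design' functions as the direct object of 'photograph'. Fronting leaves a gap immediately after 'photograph':
Which design did the committee threaten to photograph ___ despite the objections?
'photograph' is word 8.

8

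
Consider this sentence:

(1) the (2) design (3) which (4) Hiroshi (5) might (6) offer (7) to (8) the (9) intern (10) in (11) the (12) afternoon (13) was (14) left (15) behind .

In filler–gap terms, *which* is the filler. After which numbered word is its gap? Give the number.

'which' functions as the direct object of 'offer'. It moves to the left edge, and the trace sits right after 'offer':
The design which Hiroshi might offer ___ to the intern in the afternoon was left behind.
'offer' is word 6.

6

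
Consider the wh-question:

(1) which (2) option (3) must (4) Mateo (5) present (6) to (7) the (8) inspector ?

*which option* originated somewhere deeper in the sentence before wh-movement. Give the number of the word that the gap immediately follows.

5

In situ: Mateo must present which option to the inspector.
'which option' functions as the direct object of 'present'. Fronting leaves a gap immediately after 'present':
Which option must Mateo present ___ to the inspector?
'present' is word 5.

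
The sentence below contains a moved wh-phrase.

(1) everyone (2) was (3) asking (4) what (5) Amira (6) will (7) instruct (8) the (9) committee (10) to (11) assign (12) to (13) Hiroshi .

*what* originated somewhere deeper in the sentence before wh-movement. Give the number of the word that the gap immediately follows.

11

Before movement: Amira will instruct the committee to assign what to Hiroshi.
The filler 'what' is interpreted as the direct object of 'assign'. It moves to the left edge, and the trace sits right after 'assign':
Everyone was asking what Amira will instruct the committee to assign ___ to Hiroshi.
'assign' is word 11.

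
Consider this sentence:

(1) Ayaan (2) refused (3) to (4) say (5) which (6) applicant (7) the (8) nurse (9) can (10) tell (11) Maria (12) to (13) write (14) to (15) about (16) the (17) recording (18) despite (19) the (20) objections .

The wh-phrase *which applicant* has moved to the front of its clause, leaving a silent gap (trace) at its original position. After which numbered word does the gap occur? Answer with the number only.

In situ: The nurse can tell Maria to write to which applicant about the recording despite the objections.
'which applicant' functions as the object of the preposition 'to'. It moves to the left edge, and the trace sits right after 'to':
Ayaan refused to say which applicant the nurse can tell Maria to write to ___ about the recording despite the objections.
'to' is word 14.

14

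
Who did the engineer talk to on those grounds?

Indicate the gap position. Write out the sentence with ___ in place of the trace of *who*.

Who did the engineer talk to ___ on those grounds?

Before movement: The engineer did talk to who on those grounds.
The filler 'who' is interpreted as the object of the preposition 'to'. The gap is right after 'to'.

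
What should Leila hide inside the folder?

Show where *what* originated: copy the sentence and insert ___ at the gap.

What should Leila hide ___ inside the folder?

Pre-movement form: Leila should hide what inside the folder.
The filler 'what' is interpreted as the direct object of 'hide'. The gap is right after 'hide'.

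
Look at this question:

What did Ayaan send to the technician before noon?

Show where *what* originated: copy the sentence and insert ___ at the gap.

What did Ayaan send ___ to the technician before noon?

Underlying clause: Ayaan did send what to the technician before noon.
'what' is the direct object of 'send'. The gap is right after 'send'.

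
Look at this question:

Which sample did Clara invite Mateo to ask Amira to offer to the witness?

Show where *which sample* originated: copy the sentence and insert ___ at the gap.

Pre-movement form: Clara did invite Mateo to ask Amira to offer which sample to the witness.
'which sample' is the direct object of 'offer'. The gap is right after 'offer'.

Which sample did Clara invite Mateo to ask Amira to offer ___ to the witness?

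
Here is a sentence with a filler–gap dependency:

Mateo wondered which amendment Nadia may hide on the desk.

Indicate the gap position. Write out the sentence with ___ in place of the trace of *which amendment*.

Pre-movement form: Nadia may hide which amendment on the desk.
'which amendment' is the direct object of 'hide'. The gap is right after 'hide'.

Mateo wondered which amendment Nadia may hide ___ on the desk.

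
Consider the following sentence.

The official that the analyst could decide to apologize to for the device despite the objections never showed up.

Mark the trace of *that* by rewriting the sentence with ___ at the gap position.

'that' is the object of the preposition 'to'. The gap is right after 'to'.

The official that the analyst could decide to apologize to ___ for the device despite the objections never showed up.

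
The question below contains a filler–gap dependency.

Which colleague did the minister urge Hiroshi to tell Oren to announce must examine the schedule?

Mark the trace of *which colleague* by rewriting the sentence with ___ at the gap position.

Which colleague did the minister urge Hiroshi to tell Oren to announce ___ must examine the schedule?

In situ: The minister did urge Hiroshi to tell Oren to announce which colleague must examine the schedule.
The filler 'which colleague' is interpreted as the subject of the clause embedded under 'announce'. The gap is right after 'announce'.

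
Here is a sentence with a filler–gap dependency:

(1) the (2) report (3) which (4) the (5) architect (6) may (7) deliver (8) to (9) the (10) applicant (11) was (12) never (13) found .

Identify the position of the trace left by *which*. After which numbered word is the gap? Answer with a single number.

'which' functions as the direct object of 'deliver'. Wh-movement fronts it, leaving a gap right after 'deliver':
The report which the architect may deliver ___ to the applicant was never found.
'deliver' is word 7.

7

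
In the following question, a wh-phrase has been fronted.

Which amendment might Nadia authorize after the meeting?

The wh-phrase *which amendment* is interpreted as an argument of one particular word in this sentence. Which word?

In situ: Nadia might authorize which amendment after the meeting.
'which amendment' is the direct object of 'authorize'. It moves to the left edge, and the trace sits right after 'authorize':
Which amendment might Nadia authorize ___ after the meeting?

authorize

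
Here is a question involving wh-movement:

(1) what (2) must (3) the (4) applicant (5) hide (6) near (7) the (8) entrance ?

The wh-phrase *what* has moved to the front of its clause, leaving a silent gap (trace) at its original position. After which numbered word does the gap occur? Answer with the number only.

Pre-movement form: The applicant must hide what near the entrance.
The filler 'what' is interpreted as the direct object of 'hide'. Wh-movement fronts it, leaving a gap right after 'hide':
What must the applicant hide ___ near the entrance?
'hide' is word 5.

5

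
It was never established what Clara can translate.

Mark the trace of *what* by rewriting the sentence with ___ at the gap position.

It was never established what Clara can translate ___.

Underlying clause: Clara can translate what.
'what' functions as the direct object of 'translate'. The gap is right after 'translate'.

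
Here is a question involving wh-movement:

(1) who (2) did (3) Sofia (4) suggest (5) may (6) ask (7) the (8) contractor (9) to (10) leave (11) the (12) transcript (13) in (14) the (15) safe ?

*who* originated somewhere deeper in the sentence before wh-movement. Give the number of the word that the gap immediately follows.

Before movement: Sofia did suggest who may ask the contractor to leave the transcript in the safe.
'who' functions as the subject of the clause embedded under 'suggest'. It moves to the left edge, and the trace sits right after 'suggest':
Who did Sofia suggest ___ may ask the contractor to leave the transcript in the safe?
'suggest' is word 4.

4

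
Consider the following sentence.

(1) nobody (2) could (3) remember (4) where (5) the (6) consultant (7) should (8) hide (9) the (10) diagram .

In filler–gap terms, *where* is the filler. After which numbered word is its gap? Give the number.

10

In situ: The consultant should hide the diagram where.
'where' is the locative complement of 'hide'. Wh-movement fronts it, leaving a gap right after 'diagram':
Nobody could remember where the consultant should hide the diagram ___.
'diagram' is word 10.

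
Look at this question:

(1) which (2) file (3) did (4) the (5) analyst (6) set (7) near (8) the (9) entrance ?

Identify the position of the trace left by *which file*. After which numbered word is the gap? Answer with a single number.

In situ: The analyst did set which file near the entrance.
The filler 'which file' is interpreted as the direct object of 'set'. It moves to the left edge, and the trace sits right after 'set':
Which file did the analyst set ___ near the entrance?
'set' is word 6.

6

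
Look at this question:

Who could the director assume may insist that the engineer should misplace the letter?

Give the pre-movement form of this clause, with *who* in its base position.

'who' is the subject of the clause embedded under 'assume'. Wh-movement fronts it, leaving a gap right after 'assume':
Who could the director assume ___ may insist that the engineer should misplace the letter?

The director could assume who may insist that the engineer should misplace the letter.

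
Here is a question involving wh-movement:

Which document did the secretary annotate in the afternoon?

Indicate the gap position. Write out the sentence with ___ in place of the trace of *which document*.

Which document did the secretary annotate ___ in the afternoon?

In situ: The secretary did annotate which document in the afternoon.
'which document' is the direct object of 'annotate'. The gap is right after 'annotate'.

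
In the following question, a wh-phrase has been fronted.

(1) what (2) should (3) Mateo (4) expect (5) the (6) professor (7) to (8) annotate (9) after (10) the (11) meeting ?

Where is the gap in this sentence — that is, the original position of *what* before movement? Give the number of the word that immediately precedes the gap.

8

Before movement: Mateo should expect the professor to annotate what after the meeting.
'what' is the direct object of 'annotate'. Fronting leaves a gap immediately after 'annotate':
What should Mateo expect the professor to annotate ___ after the meeting?
'annotate' is word 8.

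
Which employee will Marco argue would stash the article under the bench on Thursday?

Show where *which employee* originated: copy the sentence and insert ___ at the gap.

Which employee will Marco argue ___ would stash the article under the bench on Thursday?

Pre-movement form: Marco will argue which employee would stash the article under the bench on Thursday.
'which employee' functions as the subject of the clause embedded under 'argue'. The gap is right after 'argue'.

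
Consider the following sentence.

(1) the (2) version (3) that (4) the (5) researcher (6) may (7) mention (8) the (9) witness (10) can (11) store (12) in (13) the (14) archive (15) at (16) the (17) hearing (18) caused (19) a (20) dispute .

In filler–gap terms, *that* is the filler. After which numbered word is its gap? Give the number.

11

The filler 'that' is interpreted as the direct object of 'store'. Wh-movement fronts it, leaving a gap right after 'store':
The version that the researcher may mention the witness can store ___ in the archive at the hearing caused a dispute.
'store' is word 11.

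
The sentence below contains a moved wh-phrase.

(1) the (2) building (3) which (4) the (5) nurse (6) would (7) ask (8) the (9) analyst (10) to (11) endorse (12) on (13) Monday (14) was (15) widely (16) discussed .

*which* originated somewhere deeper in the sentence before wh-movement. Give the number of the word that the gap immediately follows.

The filler 'which' is interpreted as the direct object of 'endorse'. Wh-movement fronts it, leaving a gap right after 'endorse':
The building which the nurse would ask the analyst to endorse ___ on Monday was widely discussed.
'endorse' is word 11.

11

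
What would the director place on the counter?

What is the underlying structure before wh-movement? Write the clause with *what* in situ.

'what' is the direct object of 'place'. Fronting leaves a gap immediately after 'place':
What would the director place ___ on the counter?

The director would place what on the counter.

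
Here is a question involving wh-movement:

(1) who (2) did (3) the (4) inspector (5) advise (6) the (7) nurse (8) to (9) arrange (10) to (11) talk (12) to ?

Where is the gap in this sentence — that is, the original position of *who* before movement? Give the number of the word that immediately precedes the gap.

In situ: The inspector did advise the nurse to arrange to talk to who.
The filler 'who' is interpreted as the object of the preposition 'to'. Wh-movement fronts it, leaving a gap right after 'to':
Who did the inspector advise the nurse to arrange to talk to ___?
'to' is word 12.

12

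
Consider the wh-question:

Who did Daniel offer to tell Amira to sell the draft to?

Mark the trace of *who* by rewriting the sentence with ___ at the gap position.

Who did Daniel offer to tell Amira to sell the draft to ___?

Underlying clause: Daniel did offer to tell Amira to sell the draft to who.
The filler 'who' is interpreted as the object of the preposition 'to' (recipient of 'sell'). The gap is right after 'to'.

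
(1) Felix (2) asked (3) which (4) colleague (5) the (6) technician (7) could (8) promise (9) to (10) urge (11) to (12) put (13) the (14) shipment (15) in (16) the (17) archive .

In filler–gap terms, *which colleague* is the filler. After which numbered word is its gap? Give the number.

10

Before movement: The technician could promise to urge which colleague to put the shipment in the archive.
The filler 'which colleague' is interpreted as the direct object of 'urge'. Fronting leaves a gap immediately after 'urge':
Felix asked which colleague the technician could promise to urge ___ to put the shipment in the archive.
'urge' is word 10.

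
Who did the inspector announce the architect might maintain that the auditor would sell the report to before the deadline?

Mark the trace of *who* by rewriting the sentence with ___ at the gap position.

Before movement: The inspector did announce the architect might maintain that the auditor would sell the report to who before the deadline.
'who' functions as the object of the preposition 'to' (recipient of 'sell'). The gap is right after 'to'.

Who did the inspector announce the architect might maintain that the auditor would sell the report to ___ before the deadline?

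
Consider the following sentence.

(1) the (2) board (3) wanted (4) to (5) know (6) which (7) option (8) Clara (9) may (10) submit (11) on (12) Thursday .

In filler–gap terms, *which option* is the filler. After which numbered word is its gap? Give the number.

Before movement: Clara may submit which option on Thursday.
'which option' functions as the direct object of 'submit'. Wh-movement fronts it, leaving a gap right after 'submit':
The board wanted to know which option Clara may submit ___ on Thursday.
'submit' is word 10.

10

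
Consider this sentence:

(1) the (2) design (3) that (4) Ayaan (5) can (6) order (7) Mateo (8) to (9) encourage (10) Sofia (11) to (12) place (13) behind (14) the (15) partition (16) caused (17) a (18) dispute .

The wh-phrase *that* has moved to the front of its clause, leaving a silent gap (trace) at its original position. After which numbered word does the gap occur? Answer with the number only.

12

'that' is the direct object of 'place'. Wh-movement fronts it, leaving a gap right after 'place':
The design that Ayaan can order Mateo to encourage Sofia to place ___ behind the partition caused a dispute.
'place' is word 12.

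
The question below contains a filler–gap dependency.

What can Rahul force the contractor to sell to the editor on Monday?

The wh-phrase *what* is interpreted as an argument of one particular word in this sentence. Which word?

sell

Before movement: Rahul can force the contractor to sell what to the editor on Monday.
The filler 'what' is interpreted as the direct object of 'sell'. Wh-movement fronts it, leaving a gap right after 'sell':
What can Rahul force the contractor to sell ___ to the editor on Monday?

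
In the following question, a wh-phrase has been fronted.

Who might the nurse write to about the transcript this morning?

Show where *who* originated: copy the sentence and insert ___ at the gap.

Who might the nurse write to ___ about the transcript this morning?

Pre-movement form: The nurse might write to who about the transcript this morning.
'who' is the object of the preposition 'to'. The gap is right after 'to'.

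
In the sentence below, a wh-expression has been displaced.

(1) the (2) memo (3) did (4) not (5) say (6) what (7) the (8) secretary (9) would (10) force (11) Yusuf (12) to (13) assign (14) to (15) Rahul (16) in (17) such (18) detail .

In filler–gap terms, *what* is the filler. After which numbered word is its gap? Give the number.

13

Pre-movement form: The secretary would force Yusuf to assign what to Rahul in such detail.
The filler 'what' is interpreted as the direct object of 'assign'. Fronting leaves a gap immediately after 'assign':
The memo did not say what the secretary would force Yusuf to assign ___ to Rahul in such detail.
'assign' is word 13.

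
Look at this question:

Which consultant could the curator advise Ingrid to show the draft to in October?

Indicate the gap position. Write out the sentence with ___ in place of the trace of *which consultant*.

Which consultant could the curator advise Ingrid to show the draft to ___ in October?

Before movement: The curator could advise Ingrid to show the draft to which consultant in October.
'which consultant' is the object of the preposition 'to' (recipient of 'show'). The gap is right after 'to'.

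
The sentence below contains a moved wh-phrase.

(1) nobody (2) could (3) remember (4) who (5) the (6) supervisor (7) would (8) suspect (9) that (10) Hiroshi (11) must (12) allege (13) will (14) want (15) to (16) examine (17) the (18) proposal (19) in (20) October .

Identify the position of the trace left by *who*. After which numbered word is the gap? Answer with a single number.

Underlying clause: The supervisor would suspect that Hiroshi must allege who will want to examine the proposal in October.
'who' is the subject of the clause embedded under 'allege'. It moves to the left edge, and the trace sits right after 'allege':
Nobody could remember who the supervisor would suspect that Hiroshi must allege ___ will want to examine the proposal in October.
'allege' is word 12.

12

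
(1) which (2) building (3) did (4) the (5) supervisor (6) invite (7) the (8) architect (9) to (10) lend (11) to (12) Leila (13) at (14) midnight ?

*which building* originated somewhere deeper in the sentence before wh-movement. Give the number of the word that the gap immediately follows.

10

Before movement: The supervisor did invite the architect to lend which building to Leila at midnight.
'which building' is the direct object of 'lend'. Wh-movement fronts it, leaving a gap right after 'lend':
Which building did the supervisor invite the architect to lend ___ to Leila at midnight?
'lend' is word 10.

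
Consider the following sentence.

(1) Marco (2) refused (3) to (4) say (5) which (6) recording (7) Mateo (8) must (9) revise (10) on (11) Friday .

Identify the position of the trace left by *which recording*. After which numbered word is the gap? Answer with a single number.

Before movement: Mateo must revise which recording on Friday.
'which recording' functions as the direct object of 'revise'. Fronting leaves a gap immediately after 'revise':
Marco refused to say which recording Mateo must revise ___ on Friday.
'revise' is word 9.

9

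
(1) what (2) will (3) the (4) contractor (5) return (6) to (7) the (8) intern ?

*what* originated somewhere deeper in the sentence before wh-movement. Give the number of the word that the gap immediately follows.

Before movement: The contractor will return what to the intern.
The filler 'what' is interpreted as the direct object of 'return'. Wh-movement fronts it, leaving a gap right after 'return':
What will the contractor return ___ to the intern?
'return' is word 5.

5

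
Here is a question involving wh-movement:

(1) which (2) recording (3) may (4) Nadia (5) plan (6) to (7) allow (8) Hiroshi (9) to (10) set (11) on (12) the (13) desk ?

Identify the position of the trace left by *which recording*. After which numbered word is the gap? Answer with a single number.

Before movement: Nadia may plan to allow Hiroshi to set which recording on the desk.
'which recording' is the direct object of 'set'. Fronting leaves a gap immediately after 'set':
Which recording may Nadia plan to allow Hiroshi to set ___ on the desk?
'set' is word 10.

10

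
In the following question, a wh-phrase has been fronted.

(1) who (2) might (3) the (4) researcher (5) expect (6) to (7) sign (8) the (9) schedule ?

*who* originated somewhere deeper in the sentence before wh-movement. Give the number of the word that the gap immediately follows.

Before movement: The researcher might expect who to sign the schedule.
'who' functions as the direct object of 'expect'. Wh-movement fronts it, leaving a gap right after 'expect':
Who might the researcher expect ___ to sign the schedule?
'expect' is word 5.

5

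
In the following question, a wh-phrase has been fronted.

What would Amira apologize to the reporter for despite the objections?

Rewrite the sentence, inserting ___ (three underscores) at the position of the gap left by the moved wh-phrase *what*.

Pre-movement form: Amira would apologize to the reporter for what despite the objections.
'what' is the object of the preposition 'for'. The gap is right after 'for'.

What would Amira apologize to the reporter for ___ despite the objections?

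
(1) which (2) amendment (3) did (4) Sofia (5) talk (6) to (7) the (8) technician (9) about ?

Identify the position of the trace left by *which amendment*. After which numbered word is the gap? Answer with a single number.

Underlying clause: Sofia did talk to the technician about which amendment.
'which amendment' functions as the object of the preposition 'about'. Wh-movement fronts it, leaving a gap right after 'about':
Which amendment did Sofia talk to the technician about ___?
'about' is word 9.

9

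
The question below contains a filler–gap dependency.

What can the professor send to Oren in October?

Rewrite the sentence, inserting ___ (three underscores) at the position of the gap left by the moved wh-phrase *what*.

In situ: The professor can send what to Oren in October.
The filler 'what' is interpreted as the direct object of 'send'. The gap is right after 'send'.

What can the professor send ___ to Oren in October?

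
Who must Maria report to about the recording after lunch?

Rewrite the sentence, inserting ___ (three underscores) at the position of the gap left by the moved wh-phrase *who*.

Before movement: Maria must report to who about the recording after lunch.
'who' functions as the object of the preposition 'to'. The gap is right after 'to'.

Who must Maria report to ___ about the recording after lunch?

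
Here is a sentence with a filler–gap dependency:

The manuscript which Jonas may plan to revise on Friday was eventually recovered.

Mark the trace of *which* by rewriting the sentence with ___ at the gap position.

The manuscript which Jonas may plan to revise ___ on Friday was eventually recovered.

'which' is the direct object of 'revise'. The gap is right after 'revise'.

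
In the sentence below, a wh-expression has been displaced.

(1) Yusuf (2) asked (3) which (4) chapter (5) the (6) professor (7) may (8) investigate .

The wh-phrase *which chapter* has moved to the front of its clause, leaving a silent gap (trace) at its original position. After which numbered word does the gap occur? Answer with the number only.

8

Before movement: The professor may investigate which chapter.
The filler 'which chapter' is interpreted as the direct object of 'investigate'. It moves to the left edge, and the trace sits right after 'investigate':
Yusuf asked which chapter the professor may investigate ___.
'investigate' is word 8.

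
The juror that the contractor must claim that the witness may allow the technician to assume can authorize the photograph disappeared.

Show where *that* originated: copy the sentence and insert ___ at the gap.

'that' is the subject of the clause embedded under 'assume'. The gap is right after 'assume'.

The juror that the contractor must claim that the witness may allow the technician to assume ___ can authorize the photograph disappeared.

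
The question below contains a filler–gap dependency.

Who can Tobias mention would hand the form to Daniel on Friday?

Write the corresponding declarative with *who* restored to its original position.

'who' is the subject of the clause embedded under 'mention'. Fronting leaves a gap immediately after 'mention':
Who can Tobias mention ___ would hand the form to Daniel on Friday?

Tobias can mention who would hand the form to Daniel on Friday.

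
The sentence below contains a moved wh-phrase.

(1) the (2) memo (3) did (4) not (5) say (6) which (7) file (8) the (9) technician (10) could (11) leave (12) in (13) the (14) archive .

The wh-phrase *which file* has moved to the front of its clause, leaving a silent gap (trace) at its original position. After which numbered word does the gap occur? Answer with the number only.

11

In situ: The technician could leave which file in the archive.
'which file' functions as the direct object of 'leave'. Wh-movement fronts it, leaving a gap right after 'leave':
The memo did not say which file the technician could leave ___ in the archive.
'leave' is word 11.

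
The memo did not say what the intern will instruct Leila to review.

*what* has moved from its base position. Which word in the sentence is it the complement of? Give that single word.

review

Underlying clause: The intern will instruct Leila to review what.
The filler 'what' is interpreted as the direct object of 'review'. Wh-movement fronts it, leaving a gap right after 'review':
The memo did not say what the intern will instruct Leila to review ___.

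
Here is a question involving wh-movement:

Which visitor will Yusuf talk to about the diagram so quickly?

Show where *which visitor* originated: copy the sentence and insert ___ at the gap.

Which visitor will Yusuf talk to ___ about the diagram so quickly?

Underlying clause: Yusuf will talk to which visitor about the diagram so quickly.
'which visitor' is the object of the preposition 'to'. The gap is right after 'to'.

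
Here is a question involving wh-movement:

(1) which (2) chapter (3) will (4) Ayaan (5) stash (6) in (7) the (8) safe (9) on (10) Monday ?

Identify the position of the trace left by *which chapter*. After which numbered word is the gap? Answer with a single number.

5

In situ: Ayaan will stash which chapter in the safe on Monday.
'which chapter' functions as the direct object of 'stash'. Wh-movement fronts it, leaving a gap right after 'stash':
Which chapter will Ayaan stash ___ in the safe on Monday?
'stash' is word 5.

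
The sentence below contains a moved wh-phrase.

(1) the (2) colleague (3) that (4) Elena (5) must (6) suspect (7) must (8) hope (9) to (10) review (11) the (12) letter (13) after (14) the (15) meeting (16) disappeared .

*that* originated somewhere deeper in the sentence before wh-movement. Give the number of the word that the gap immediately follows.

'that' functions as the subject of the clause embedded under 'suspect'. It moves to the left edge, and the trace sits right after 'suspect':
The colleague that Elena must suspect ___ must hope to review the letter after the meeting disappeared.
'suspect' is word 6.

6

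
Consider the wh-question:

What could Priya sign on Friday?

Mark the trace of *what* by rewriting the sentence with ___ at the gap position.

Underlying clause: Priya could sign what on Friday.
The filler 'what' is interpreted as the direct object of 'sign'. The gap is right after 'sign'.

What could Priya sign ___ on Friday?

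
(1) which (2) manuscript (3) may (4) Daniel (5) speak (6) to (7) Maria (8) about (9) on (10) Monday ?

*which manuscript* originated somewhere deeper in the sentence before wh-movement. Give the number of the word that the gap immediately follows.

Pre-movement form: Daniel may speak to Maria about which manuscript on Monday.
The filler 'which manuscript' is interpreted as the object of the preposition 'about'. Wh-movement fronts it, leaving a gap right after 'about':
Which manuscript may Daniel speak to Maria about ___ on Monday?
'about' is word 8.

8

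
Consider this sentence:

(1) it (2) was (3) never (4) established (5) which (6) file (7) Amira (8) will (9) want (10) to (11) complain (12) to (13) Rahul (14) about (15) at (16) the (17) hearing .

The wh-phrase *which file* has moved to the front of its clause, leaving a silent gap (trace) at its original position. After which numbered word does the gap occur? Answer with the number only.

Before movement: Amira will want to complain to Rahul about which file at the hearing.
'which file' is the object of the preposition 'about'. Wh-movement fronts it, leaving a gap right after 'about':
It was never established which file Amira will want to complain to Rahul about ___ at the hearing.
'about' is word 14.

14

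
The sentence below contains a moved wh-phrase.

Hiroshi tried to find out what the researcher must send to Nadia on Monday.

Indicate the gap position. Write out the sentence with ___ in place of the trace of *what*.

Hiroshi tried to find out what the researcher must send ___ to Nadia on Monday.

Underlying clause: The researcher must send what to Nadia on Monday.
'what' functions as the direct object of 'send'. The gap is right after 'send'.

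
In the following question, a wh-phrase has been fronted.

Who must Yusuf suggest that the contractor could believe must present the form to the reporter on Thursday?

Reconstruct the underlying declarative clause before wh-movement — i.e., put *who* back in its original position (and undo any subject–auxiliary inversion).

'who' is the subject of the clause embedded under 'believe'. It moves to the left edge, and the trace sits right after 'believe':
Who must Yusuf suggest that the contractor could believe ___ must present the form to the reporter on Thursday?

Yusuf must suggest that the contractor could believe who must present the form to the reporter on Thursday.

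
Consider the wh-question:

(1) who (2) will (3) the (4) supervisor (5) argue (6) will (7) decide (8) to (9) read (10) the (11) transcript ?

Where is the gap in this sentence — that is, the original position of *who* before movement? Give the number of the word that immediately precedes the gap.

Pre-movement form: The supervisor will argue who will decide to read the transcript.
'who' functions as the subject of the clause embedded under 'argue'. Wh-movement fronts it, leaving a gap right after 'argue':
Who will the supervisor argue ___ will decide to read the transcript?
'argue' is word 5.

5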